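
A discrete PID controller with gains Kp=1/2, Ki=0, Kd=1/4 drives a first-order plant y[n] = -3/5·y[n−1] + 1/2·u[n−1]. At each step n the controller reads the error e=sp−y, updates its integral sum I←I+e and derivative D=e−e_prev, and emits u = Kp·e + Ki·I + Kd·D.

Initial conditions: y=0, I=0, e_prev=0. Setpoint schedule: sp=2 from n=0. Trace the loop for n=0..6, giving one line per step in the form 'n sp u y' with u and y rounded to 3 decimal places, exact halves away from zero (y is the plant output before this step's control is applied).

(exact arithmetic carried between steps; '≈' marks a value shown rounded to 6 d.p. or computed from one; I and e_prev carry over from the previous line; the table rounds u and y to 3 d.p., halves away from zero)
n=0: y=0, sp=2, e=sp−y=2; I=2, D=e−e_prev=2; u=1/2·2+0·2+1/4·2=1.5; next y=-3/5·0+1/2·1.5=0.75
n=1: y=0.75, sp=2, e=sp−y=1.25; I=3.25, D=e−e_prev=-0.75; u=1/2·1.25+0·3.25+1/4·(-0.75)=0.4375; next y=-3/5·0.75+1/2·0.4375=-0.23125
n=2: y=-0.23125, sp=2, e=sp−y=2.23125; I=5.48125, D=e−e_prev=0.98125; u=1/2·2.23125+0·5.48125+1/4·0.98125≈1.360938; next y=-3/5·(-0.23125)+1/2·1.360938≈0.819219
n=3: y≈0.819219, sp=2, e=sp−y≈1.180781; I≈6.662031, D=e−e_prev≈-1.050469; u=1/2·1.180781+0·6.662031+1/4·(-1.050469)≈0.327773; next y=-3/5·0.819219+1/2·0.327773≈-0.327645
n=4: y≈-0.327645, sp=2, e=sp−y≈2.327645; I≈8.989676, D=e−e_prev≈1.146863; u=1/2·2.327645+0·8.989676+1/4·1.146863≈1.450538; next y=-3/5·(-0.327645)+1/2·1.450538≈0.921856
n=5: y≈0.921856, sp=2, e=sp−y≈1.078144; I≈10.067820, D=e−e_prev≈-1.249500; u=1/2·1.078144+0·10.067820+1/4·(-1.249500)≈0.226697; next y=-3/5·0.921856+1/2·0.226697≈-0.439765
n=6: y≈-0.439765, sp=2, e=sp−y≈2.439765; I≈12.507585, D=e−e_prev≈1.361621; u=1/2·2.439765+0·12.507585+1/4·1.361621≈1.560288; next y=-3/5·(-0.439765)+1/2·1.560288≈1.044003

0 2 1.500 0.000
1 2 0.438 0.750
2 2 1.361 -0.231
3 2 0.328 0.819
4 2 1.451 -0.328
5 2 0.227 0.922
6 2 1.560 -0.440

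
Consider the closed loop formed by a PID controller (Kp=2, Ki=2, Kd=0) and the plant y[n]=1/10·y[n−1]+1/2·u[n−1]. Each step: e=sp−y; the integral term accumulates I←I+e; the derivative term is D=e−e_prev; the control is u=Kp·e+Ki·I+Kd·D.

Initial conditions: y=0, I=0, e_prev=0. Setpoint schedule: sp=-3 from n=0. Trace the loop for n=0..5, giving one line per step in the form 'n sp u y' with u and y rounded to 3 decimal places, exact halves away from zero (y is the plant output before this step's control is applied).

0 -3 -12.000 0.000
1 -3 6.000 -6.000
2 -3 -21.600 2.400
3 -3 19.440 -10.560
4 -3 -42.336 8.664
5 -3 50.198 -20.302

(exact arithmetic carried between steps; '≈' marks a value shown rounded to 6 d.p. or computed from one; I and e_prev carry over from the previous line; the table rounds u and y to 3 d.p., halves away from zero)
n=0: y=0, sp=-3, e=sp−y=-3; I=-3, D=e−e_prev=-3; u=2·(-3)+2·(-3)+0·(-3)=-12; next y=1/10·0+1/2·(-12)=-6
n=1: y=-6, sp=-3, e=sp−y=3; I=0, D=e−e_prev=6; u=2·3+2·0+0·6=6; next y=1/10·(-6)+1/2·6=2.4
n=2: y=2.4, sp=-3, e=sp−y=-5.4; I=-5.4, D=e−e_prev=-8.4; u=2·(-5.4)+2·(-5.4)+0·(-8.4)=-21.6; next y=1/10·2.4+1/2·(-21.6)=-10.56
n=3: y=-10.56, sp=-3, e=sp−y=7.56; I=2.16, D=e−e_prev=12.96; u=2·7.56+2·2.16+0·12.96=19.44; next y=1/10·(-10.56)+1/2·19.44=8.664
n=4: y=8.664, sp=-3, e=sp−y=-11.664; I=-9.504, D=e−e_prev=-19.224; u=2·(-11.664)+2·(-9.504)+0·(-19.224)=-42.336; next y=1/10·8.664+1/2·(-42.336)=-20.3016
n=5: y=-20.3016, sp=-3, e=sp−y=17.3016; I=7.7976, D=e−e_prev=28.9656; u=2·17.3016+2·7.7976+0·28.9656=50.1984; next y=1/10·(-20.3016)+1/2·50.1984=23.06904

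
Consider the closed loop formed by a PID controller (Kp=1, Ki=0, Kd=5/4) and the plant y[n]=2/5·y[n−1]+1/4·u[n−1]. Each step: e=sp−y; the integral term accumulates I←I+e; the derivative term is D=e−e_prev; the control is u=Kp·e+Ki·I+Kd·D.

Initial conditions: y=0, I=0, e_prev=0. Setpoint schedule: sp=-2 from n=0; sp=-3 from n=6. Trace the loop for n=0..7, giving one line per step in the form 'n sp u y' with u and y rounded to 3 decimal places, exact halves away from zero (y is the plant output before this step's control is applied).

0 -2 -4.500 0.000
1 -2 0.531 -1.125
2 -2 -2.693 -0.317
3 -2 -0.596 -0.800
4 -2 -1.945 -0.469
5 -2 -1.070 -0.674
6 -3 -3.884 -0.537
7 -3 -1.003 -1.186

(exact arithmetic carried between steps; '≈' marks a value shown rounded to 6 d.p. or computed from one; I and e_prev carry over from the previous line; the table rounds u and y to 3 d.p., halves away from zero)
n=0: y=0, sp=-2, e=sp−y=-2; I=-2, D=e−e_prev=-2; u=1·(-2)+0·(-2)+5/4·(-2)=-4.5; next y=2/5·0+1/4·(-4.5)=-1.125
n=1: y=-1.125, sp=-2, e=sp−y=-0.875; I=-2.875, D=e−e_prev=1.125; u=1·(-0.875)+0·(-2.875)+5/4·1.125=0.53125; next y=2/5·(-1.125)+1/4·0.53125≈-0.317188
n=2: y≈-0.317188, sp=-2, e=sp−y≈-1.682813; I≈-4.557813, D=e−e_prev≈-0.807813; u=1·(-1.682813)+0·(-4.557813)+5/4·(-0.807813)≈-2.692578; next y=2/5·(-0.317188)+1/4·(-2.692578)≈-0.800020
n=3: y≈-0.800020, sp=-2, e=sp−y≈-1.199980; I≈-5.757793, D=e−e_prev≈0.482832; u=1·(-1.199980)+0·(-5.757793)+5/4·0.482832≈-0.596440; next y=2/5·(-0.800020)+1/4·(-0.596440)≈-0.469118
n=4: y≈-0.469118, sp=-2, e=sp−y≈-1.530882; I≈-7.288675, D=e−e_prev≈-0.330902; u=1·(-1.530882)+0·(-7.288675)+5/4·(-0.330902)≈-1.944509; next y=2/5·(-0.469118)+1/4·(-1.944509)≈-0.673774
n=5: y≈-0.673774, sp=-2, e=sp−y≈-1.326226; I≈-8.614901, D=e−e_prev≈0.204657; u=1·(-1.326226)+0·(-8.614901)+5/4·0.204657≈-1.070405; next y=2/5·(-0.673774)+1/4·(-1.070405)≈-0.537111
n=6: y≈-0.537111, sp=-3, e=sp−y≈-2.462889; I≈-11.077790, D=e−e_prev≈-1.136663; u=1·(-2.462889)+0·(-11.077790)+5/4·(-1.136663)≈-3.883718; next y=2/5·(-0.537111)+1/4·(-3.883718)≈-1.185774
n=7: y≈-1.185774, sp=-3, e=sp−y≈-1.814226; I≈-12.892016, D=e−e_prev≈0.648663; u=1·(-1.814226)+0·(-12.892016)+5/4·0.648663≈-1.003397; next y=2/5·(-1.185774)+1/4·(-1.003397)≈-0.725159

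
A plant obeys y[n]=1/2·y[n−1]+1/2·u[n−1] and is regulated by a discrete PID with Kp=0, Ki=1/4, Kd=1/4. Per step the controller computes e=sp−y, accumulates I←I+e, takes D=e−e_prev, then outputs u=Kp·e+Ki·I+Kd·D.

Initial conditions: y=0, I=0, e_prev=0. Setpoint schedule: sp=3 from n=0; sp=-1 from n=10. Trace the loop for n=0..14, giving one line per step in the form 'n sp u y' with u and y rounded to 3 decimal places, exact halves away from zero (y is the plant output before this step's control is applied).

(exact arithmetic carried between steps; '≈' marks a value shown rounded to 6 d.p. or computed from one; I and e_prev carry over from the previous line; the table rounds u and y to 3 d.p., halves away from zero)
n=0: y=0, sp=3, e=sp−y=3; I=3, D=e−e_prev=3; u=0·3+1/4·3+1/4·3=1.5; next y=1/2·0+1/2·1.5=0.75
n=1: y=0.75, sp=3, e=sp−y=2.25; I=5.25, D=e−e_prev=-0.75; u=0·2.25+1/4·5.25+1/4·(-0.75)=1.125; next y=1/2·0.75+1/2·1.125=0.9375
n=2: y=0.9375, sp=3, e=sp−y=2.0625; I=7.3125, D=e−e_prev=-0.1875; u=0·2.0625+1/4·7.3125+1/4·(-0.1875)=1.78125; next y=1/2·0.9375+1/2·1.78125=1.359375
n=3: y=1.359375, sp=3, e=sp−y=1.640625; I=8.953125, D=e−e_prev=-0.421875; u=0·1.640625+1/4·8.953125+1/4·(-0.421875)≈2.132813; next y=1/2·1.359375+1/2·2.132813≈1.746094
n=4: y≈1.746094, sp=3, e=sp−y≈1.253906; I≈10.207031, D=e−e_prev≈-0.386719; u=0·1.253906+1/4·10.207031+1/4·(-0.386719)≈2.455078; next y=1/2·1.746094+1/2·2.455078≈2.100586
n=5: y≈2.100586, sp=3, e=sp−y≈0.899414; I≈11.106445, D=e−e_prev≈-0.354492; u=0·0.899414+1/4·11.106445+1/4·(-0.354492)≈2.687988; next y=1/2·2.100586+1/2·2.687988≈2.394287
n=6: y≈2.394287, sp=3, e=sp−y≈0.605713; I≈11.712158, D=e−e_prev≈-0.293701; u=0·0.605713+1/4·11.712158+1/4·(-0.293701)≈2.854614; next y=1/2·2.394287+1/2·2.854614≈2.624451
n=7: y≈2.624451, sp=3, e=sp−y≈0.375549; I≈12.087708, D=e−e_prev≈-0.230164; u=0·0.375549+1/4·12.087708+1/4·(-0.230164)≈2.964386; next y=1/2·2.624451+1/2·2.964386≈2.794418
n=8: y≈2.794418, sp=3, e=sp−y≈0.205582; I≈12.293289, D=e−e_prev≈-0.169968; u=0·0.205582+1/4·12.293289+1/4·(-0.169968)≈3.030830; next y=1/2·2.794418+1/2·3.030830≈2.912624
n=9: y≈2.912624, sp=3, e=sp−y≈0.087376; I≈12.380665, D=e−e_prev≈-0.118206; u=0·0.087376+1/4·12.380665+1/4·(-0.118206)≈3.065615; next y=1/2·2.912624+1/2·3.065615≈2.989120
n=10: y≈2.989120, sp=-1, e=sp−y≈-3.989120; I≈8.391545, D=e−e_prev≈-4.076495; u=0·(-3.989120)+1/4·8.391545+1/4·(-4.076495)≈1.078763; next y=1/2·2.989120+1/2·1.078763≈2.033941
n=11: y≈2.033941, sp=-1, e=sp−y≈-3.033941; I≈5.357604, D=e−e_prev≈0.955178; u=0·(-3.033941)+1/4·5.357604+1/4·0.955178≈1.578196; next y=1/2·2.033941+1/2·1.578196≈1.806068
n=12: y≈1.806068, sp=-1, e=sp−y≈-2.806068; I≈2.551536, D=e−e_prev≈0.227873; u=0·(-2.806068)+1/4·2.551536+1/4·0.227873≈0.694852; next y=1/2·1.806068+1/2·0.694852≈1.250460
n=13: y≈1.250460, sp=-1, e=sp−y≈-2.250460; I≈0.301076, D=e−e_prev≈0.555608; u=0·(-2.250460)+1/4·0.301076+1/4·0.555608≈0.214171; next y=1/2·1.250460+1/2·0.214171≈0.732316
n=14: y≈0.732316, sp=-1, e=sp−y≈-1.732316; I≈-1.431240, D=e−e_prev≈0.518145; u=0·(-1.732316)+1/4·(-1.431240)+1/4·0.518145≈-0.228274; next y=1/2·0.732316+1/2·(-0.228274)≈0.252021

0 3 1.500 0.000
1 3 1.125 0.750
2 3 1.781 0.938
3 3 2.133 1.359
4 3 2.455 1.746
5 3 2.688 2.101
6 3 2.855 2.394
7 3 2.964 2.624
8 3 3.031 2.794
9 3 3.066 2.913
10 -1 1.079 2.989
11 -1 1.578 2.034
12 -1 0.695 1.806
13 -1 0.214 1.250
14 -1 -0.228 0.732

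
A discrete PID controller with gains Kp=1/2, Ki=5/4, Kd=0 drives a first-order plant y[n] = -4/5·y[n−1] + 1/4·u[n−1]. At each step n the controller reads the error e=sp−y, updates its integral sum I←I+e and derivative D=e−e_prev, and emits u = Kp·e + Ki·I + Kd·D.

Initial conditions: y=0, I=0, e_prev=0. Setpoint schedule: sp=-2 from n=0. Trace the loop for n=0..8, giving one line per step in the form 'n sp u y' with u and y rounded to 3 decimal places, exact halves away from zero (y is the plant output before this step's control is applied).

(exact arithmetic carried between steps; '≈' marks a value shown rounded to 6 d.p. or computed from one; I and e_prev carry over from the previous line; the table rounds u and y to 3 d.p., halves away from zero)
n=0: y=0, sp=-2, e=sp−y=-2; I=-2, D=e−e_prev=-2; u=1/2·(-2)+5/4·(-2)+0·(-2)=-3.5; next y=-4/5·0+1/4·(-3.5)=-0.875
n=1: y=-0.875, sp=-2, e=sp−y=-1.125; I=-3.125, D=e−e_prev=0.875; u=1/2·(-1.125)+5/4·(-3.125)+0·0.875=-4.46875; next y=-4/5·(-0.875)+1/4·(-4.46875)≈-0.417188
n=2: y≈-0.417188, sp=-2, e=sp−y≈-1.582813; I≈-4.707813, D=e−e_prev≈-0.457813; u=1/2·(-1.582813)+5/4·(-4.707813)+0·(-0.457813)≈-6.676172; next y=-4/5·(-0.417188)+1/4·(-6.676172)≈-1.335293
n=3: y≈-1.335293, sp=-2, e=sp−y≈-0.664707; I≈-5.372520, D=e−e_prev≈0.918105; u=1/2·(-0.664707)+5/4·(-5.372520)+0·0.918105≈-7.048003; next y=-4/5·(-1.335293)+1/4·(-7.048003)≈-0.693766
n=4: y≈-0.693766, sp=-2, e=sp−y≈-1.306234; I≈-6.678753, D=e−e_prev≈-0.641527; u=1/2·(-1.306234)+5/4·(-6.678753)+0·(-0.641527)≈-9.001558; next y=-4/5·(-0.693766)+1/4·(-9.001558)≈-1.695376
n=5: y≈-1.695376, sp=-2, e=sp−y≈-0.304624; I≈-6.983377, D=e−e_prev≈1.001610; u=1/2·(-0.304624)+5/4·(-6.983377)+0·1.001610≈-8.881533; next y=-4/5·(-1.695376)+1/4·(-8.881533)≈-0.864082
n=6: y≈-0.864082, sp=-2, e=sp−y≈-1.135918; I≈-8.119295, D=e−e_prev≈-0.831295; u=1/2·(-1.135918)+5/4·(-8.119295)+0·(-0.831295)≈-10.717077; next y=-4/5·(-0.864082)+1/4·(-10.717077)≈-1.988004
n=7: y≈-1.988004, sp=-2, e=sp−y≈-0.011996; I≈-8.131291, D=e−e_prev≈1.123922; u=1/2·(-0.011996)+5/4·(-8.131291)+0·1.123922≈-10.170112; next y=-4/5·(-1.988004)+1/4·(-10.170112)≈-0.952125
n=8: y≈-0.952125, sp=-2, e=sp−y≈-1.047875; I≈-9.179166, D=e−e_prev≈-1.035879; u=1/2·(-1.047875)+5/4·(-9.179166)+0·(-1.035879)≈-11.997895; next y=-4/5·(-0.952125)+1/4·(-11.997895)≈-2.237774

0 -2 -3.500 0.000
1 -2 -4.469 -0.875
2 -2 -6.676 -0.417
3 -2 -7.048 -1.335
4 -2 -9.002 -0.694
5 -2 -8.882 -1.695
6 -2 -10.717 -0.864
7 -2 -10.170 -1.988
8 -2 -11.998 -0.952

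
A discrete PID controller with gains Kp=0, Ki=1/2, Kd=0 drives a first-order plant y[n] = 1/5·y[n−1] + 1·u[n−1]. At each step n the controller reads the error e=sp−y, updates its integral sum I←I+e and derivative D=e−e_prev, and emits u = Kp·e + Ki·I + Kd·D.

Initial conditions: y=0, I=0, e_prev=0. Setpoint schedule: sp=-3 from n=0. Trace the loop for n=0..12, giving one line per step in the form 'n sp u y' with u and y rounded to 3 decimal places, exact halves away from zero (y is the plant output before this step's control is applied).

0 -3 -1.500 0.000
1 -3 -2.250 -1.500
2 -3 -2.475 -2.550
3 -3 -2.483 -2.985
4 -3 -2.443 -3.080
5 -3 -2.413 -3.059
6 -3 -2.401 -3.025
7 -3 -2.398 -3.006
8 -3 -2.398 -2.999
9 -3 -2.399 -2.998
10 -3 -2.400 -2.999
11 -3 -2.400 -3.000
12 -3 -2.400 -3.000

(exact arithmetic carried between steps; '≈' marks a value shown rounded to 6 d.p. or computed from one; I and e_prev carry over from the previous line; the table rounds u and y to 3 d.p., halves away from zero)
n=0: y=0, sp=-3, e=sp−y=-3; I=-3, D=e−e_prev=-3; u=0·(-3)+1/2·(-3)+0·(-3)=-1.5; next y=1/5·0+1·(-1.5)=-1.5
n=1: y=-1.5, sp=-3, e=sp−y=-1.5; I=-4.5, D=e−e_prev=1.5; u=0·(-1.5)+1/2·(-4.5)+0·1.5=-2.25; next y=1/5·(-1.5)+1·(-2.25)=-2.55
n=2: y=-2.55, sp=-3, e=sp−y=-0.45; I=-4.95, D=e−e_prev=1.05; u=0·(-0.45)+1/2·(-4.95)+0·1.05=-2.475; next y=1/5·(-2.55)+1·(-2.475)=-2.985
n=3: y=-2.985, sp=-3, e=sp−y=-0.015; I=-4.965, D=e−e_prev=0.435; u=0·(-0.015)+1/2·(-4.965)+0·0.435=-2.4825; next y=1/5·(-2.985)+1·(-2.4825)=-3.0795
n=4: y=-3.0795, sp=-3, e=sp−y=0.0795; I=-4.8855, D=e−e_prev=0.0945; u=0·0.0795+1/2·(-4.8855)+0·0.0945=-2.44275; next y=1/5·(-3.0795)+1·(-2.44275)=-3.05865
n=5: y=-3.05865, sp=-3, e=sp−y=0.05865; I=-4.82685, D=e−e_prev=-0.02085; u=0·0.05865+1/2·(-4.82685)+0·(-0.02085)=-2.413425; next y=1/5·(-3.05865)+1·(-2.413425)=-3.025155
n=6: y=-3.025155, sp=-3, e=sp−y=0.025155; I=-4.801695, D=e−e_prev=-0.033495; u=0·0.025155+1/2·(-4.801695)+0·(-0.033495)≈-2.400848; next y=1/5·(-3.025155)+1·(-2.400848)≈-3.005879
n=7: y≈-3.005879, sp=-3, e=sp−y≈0.005879; I≈-4.795817, D=e−e_prev≈-0.019277; u=0·0.005879+1/2·(-4.795817)+0·(-0.019277)≈-2.397908; next y=1/5·(-3.005879)+1·(-2.397908)≈-2.999084
n=8: y≈-2.999084, sp=-3, e=sp−y≈-0.000916; I≈-4.796733, D=e−e_prev≈-0.006795; u=0·(-0.000916)+1/2·(-4.796733)+0·(-0.006795)≈-2.398366; next y=1/5·(-2.999084)+1·(-2.398366)≈-2.998183
n=9: y≈-2.998183, sp=-3, e=sp−y≈-0.001817; I≈-4.798549, D=e−e_prev≈-0.000901; u=0·(-0.001817)+1/2·(-4.798549)+0·(-0.000901)≈-2.399275; next y=1/5·(-2.998183)+1·(-2.399275)≈-2.998911
n=10: y≈-2.998911, sp=-3, e=sp−y≈-0.001089; I≈-4.799638, D=e−e_prev≈0.000728; u=0·(-0.001089)+1/2·(-4.799638)+0·0.000728≈-2.399819; next y=1/5·(-2.998911)+1·(-2.399819)≈-2.999601
n=11: y≈-2.999601, sp=-3, e=sp−y≈-0.000399; I≈-4.800037, D=e−e_prev≈0.000690; u=0·(-0.000399)+1/2·(-4.800037)+0·0.000690≈-2.400018; next y=1/5·(-2.999601)+1·(-2.400018)≈-2.999939
n=12: y≈-2.999939, sp=-3, e=sp−y≈-0.000061; I≈-4.800098, D=e−e_prev≈0.000337; u=0·(-0.000061)+1/2·(-4.800098)+0·0.000337≈-2.400049; next y=1/5·(-2.999939)+1·(-2.400049)≈-3.000037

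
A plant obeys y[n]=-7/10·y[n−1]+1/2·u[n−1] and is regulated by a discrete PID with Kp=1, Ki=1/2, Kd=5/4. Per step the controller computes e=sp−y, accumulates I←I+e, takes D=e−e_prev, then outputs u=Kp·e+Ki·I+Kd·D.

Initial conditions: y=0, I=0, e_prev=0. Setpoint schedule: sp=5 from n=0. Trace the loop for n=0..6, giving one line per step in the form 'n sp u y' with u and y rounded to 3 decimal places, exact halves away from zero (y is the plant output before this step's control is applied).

0 5 13.750 0.000
1 5 -8.906 6.875
2 5 43.137 -9.266
3 5 -72.536 28.054
4 5 193.478 -55.906
5 5 -408.412 135.873
6 5 962.648 -299.317

(exact arithmetic carried between steps; '≈' marks a value shown rounded to 6 d.p. or computed from one; I and e_prev carry over from the previous line; the table rounds u and y to 3 d.p., halves away from zero)
n=0: y=0, sp=5, e=sp−y=5; I=5, D=e−e_prev=5; u=1·5+1/2·5+5/4·5=13.75; next y=-7/10·0+1/2·13.75=6.875
n=1: y=6.875, sp=5, e=sp−y=-1.875; I=3.125, D=e−e_prev=-6.875; u=1·(-1.875)+1/2·3.125+5/4·(-6.875)=-8.90625; next y=-7/10·6.875+1/2·(-8.90625)=-9.265625
n=2: y=-9.265625, sp=5, e=sp−y=14.265625; I=17.390625, D=e−e_prev=16.140625; u=1·14.265625+1/2·17.390625+5/4·16.140625≈43.136719; next y=-7/10·(-9.265625)+1/2·43.136719≈28.054297
n=3: y≈28.054297, sp=5, e=sp−y≈-23.054297; I≈-5.663672, D=e−e_prev≈-37.319922; u=1·(-23.054297)+1/2·(-5.663672)+5/4·(-37.319922)≈-72.536035; next y=-7/10·28.054297+1/2·(-72.536035)≈-55.906025
n=4: y≈-55.906025, sp=5, e=sp−y≈60.906025; I≈55.242354, D=e−e_prev≈83.960322; u=1·60.906025+1/2·55.242354+5/4·83.960322≈193.477605; next y=-7/10·(-55.906025)+1/2·193.477605≈135.873020
n=5: y≈135.873020, sp=5, e=sp−y≈-130.873020; I≈-75.630667, D=e−e_prev≈-191.779046; u=1·(-130.873020)+1/2·(-75.630667)+5/4·(-191.779046)≈-408.412161; next y=-7/10·135.873020+1/2·(-408.412161)≈-299.317195
n=6: y≈-299.317195, sp=5, e=sp−y≈304.317195; I≈228.686528, D=e−e_prev≈435.190215; u=1·304.317195+1/2·228.686528+5/4·435.190215≈962.648227; next y=-7/10·(-299.317195)+1/2·962.648227≈690.846150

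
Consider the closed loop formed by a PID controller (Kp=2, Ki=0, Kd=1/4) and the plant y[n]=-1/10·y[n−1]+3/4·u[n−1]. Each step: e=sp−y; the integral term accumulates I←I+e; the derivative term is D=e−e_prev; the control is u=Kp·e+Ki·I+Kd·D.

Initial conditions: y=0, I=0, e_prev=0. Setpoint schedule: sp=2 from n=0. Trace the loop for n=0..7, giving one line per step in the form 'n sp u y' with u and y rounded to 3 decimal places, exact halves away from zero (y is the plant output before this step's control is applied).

(exact arithmetic carried between steps; '≈' marks a value shown rounded to 6 d.p. or computed from one; I and e_prev carry over from the previous line; the table rounds u and y to 3 d.p., halves away from zero)
n=0: y=0, sp=2, e=sp−y=2; I=2, D=e−e_prev=2; u=2·2+0·2+1/4·2=4.5; next y=-1/10·0+3/4·4.5=3.375
n=1: y=3.375, sp=2, e=sp−y=-1.375; I=0.625, D=e−e_prev=-3.375; u=2·(-1.375)+0·0.625+1/4·(-3.375)=-3.59375; next y=-1/10·3.375+3/4·(-3.59375)≈-3.032813
n=2: y≈-3.032813, sp=2, e=sp−y≈5.032813; I≈5.657813, D=e−e_prev≈6.407813; u=2·5.032813+0·5.657813+1/4·6.407813≈11.667578; next y=-1/10·(-3.032813)+3/4·11.667578≈9.053965
n=3: y≈9.053965, sp=2, e=sp−y≈-7.053965; I≈-1.396152, D=e−e_prev≈-12.086777; u=2·(-7.053965)+0·(-1.396152)+1/4·(-12.086777)≈-17.129624; next y=-1/10·9.053965+3/4·(-17.129624)≈-13.752615
n=4: y≈-13.752615, sp=2, e=sp−y≈15.752615; I≈14.356462, D=e−e_prev≈22.806579; u=2·15.752615+0·14.356462+1/4·22.806579≈37.206874; next y=-1/10·(-13.752615)+3/4·37.206874≈29.280417
n=5: y≈29.280417, sp=2, e=sp−y≈-27.280417; I≈-12.923955, D=e−e_prev≈-43.033031; u=2·(-27.280417)+0·(-12.923955)+1/4·(-43.033031)≈-65.319091; next y=-1/10·29.280417+3/4·(-65.319091)≈-51.917360
n=6: y≈-51.917360, sp=2, e=sp−y≈53.917360; I≈40.993406, D=e−e_prev≈81.197777; u=2·53.917360+0·40.993406+1/4·81.197777≈128.134165; next y=-1/10·(-51.917360)+3/4·128.134165≈101.292360
n=7: y≈101.292360, sp=2, e=sp−y≈-99.292360; I≈-58.298954, D=e−e_prev≈-153.209720; u=2·(-99.292360)+0·(-58.298954)+1/4·(-153.209720)≈-236.887149; next y=-1/10·101.292360+3/4·(-236.887149)≈-187.794598

0 2 4.500 0.000
1 2 -3.594 3.375
2 2 11.668 -3.033
3 2 -17.130 9.054
4 2 37.207 -13.753
5 2 -65.319 29.280
6 2 128.134 -51.917
7 2 -236.887 101.292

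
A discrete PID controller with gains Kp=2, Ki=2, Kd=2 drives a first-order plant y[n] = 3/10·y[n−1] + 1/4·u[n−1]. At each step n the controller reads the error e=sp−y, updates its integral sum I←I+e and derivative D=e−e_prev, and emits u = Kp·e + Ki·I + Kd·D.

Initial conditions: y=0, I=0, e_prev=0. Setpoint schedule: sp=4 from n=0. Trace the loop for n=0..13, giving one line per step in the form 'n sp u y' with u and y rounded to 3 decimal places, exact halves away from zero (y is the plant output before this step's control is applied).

(exact arithmetic carried between steps; '≈' marks a value shown rounded to 6 d.p. or computed from one; I and e_prev carry over from the previous line; the table rounds u and y to 3 d.p., halves away from zero)
n=0: y=0, sp=4, e=sp−y=4; I=4, D=e−e_prev=4; u=2·4+2·4+2·4=24; next y=3/10·0+1/4·24=6
n=1: y=6, sp=4, e=sp−y=-2; I=2, D=e−e_prev=-6; u=2·(-2)+2·2+2·(-6)=-12; next y=3/10·6+1/4·(-12)=-1.2
n=2: y=-1.2, sp=4, e=sp−y=5.2; I=7.2, D=e−e_prev=7.2; u=2·5.2+2·7.2+2·7.2=39.2; next y=3/10·(-1.2)+1/4·39.2=9.44
n=3: y=9.44, sp=4, e=sp−y=-5.44; I=1.76, D=e−e_prev=-10.64; u=2·(-5.44)+2·1.76+2·(-10.64)=-28.64; next y=3/10·9.44+1/4·(-28.64)=-4.328
n=4: y=-4.328, sp=4, e=sp−y=8.328; I=10.088, D=e−e_prev=13.768; u=2·8.328+2·10.088+2·13.768=64.368; next y=3/10·(-4.328)+1/4·64.368=14.7936
n=5: y=14.7936, sp=4, e=sp−y=-10.7936; I=-0.7056, D=e−e_prev=-19.1216; u=2·(-10.7936)+2·(-0.7056)+2·(-19.1216)=-61.2416; next y=3/10·14.7936+1/4·(-61.2416)=-10.87232
n=6: y=-10.87232, sp=4, e=sp−y=14.87232; I=14.16672, D=e−e_prev=25.66592; u=2·14.87232+2·14.16672+2·25.66592=109.40992; next y=3/10·(-10.87232)+1/4·109.40992=24.090784
n=7: y=24.090784, sp=4, e=sp−y=-20.090784; I=-5.924064, D=e−e_prev=-34.963104; u=2·(-20.090784)+2·(-5.924064)+2·(-34.963104)=-121.955904; next y=3/10·24.090784+1/4·(-121.955904)≈-23.261741
n=8: y≈-23.261741, sp=4, e=sp−y≈27.261741; I≈21.337677, D=e−e_prev≈47.352525; u=2·27.261741+2·21.337677+2·47.352525≈191.903885; next y=3/10·(-23.261741)+1/4·191.903885≈40.997449
n=9: y≈40.997449, sp=4, e=sp−y≈-36.997449; I≈-15.659772, D=e−e_prev≈-64.259190; u=2·(-36.997449)+2·(-15.659772)+2·(-64.259190)≈-233.832822; next y=3/10·40.997449+1/4·(-233.832822)≈-46.158971
n=10: y≈-46.158971, sp=4, e=sp−y≈50.158971; I≈34.499199, D=e−e_prev≈87.156420; u=2·50.158971+2·34.499199+2·87.156420≈343.629178; next y=3/10·(-46.158971)+1/4·343.629178≈72.059603
n=11: y≈72.059603, sp=4, e=sp−y≈-68.059603; I≈-33.560405, D=e−e_prev≈-118.218574; u=2·(-68.059603)+2·(-33.560405)+2·(-118.218574)≈-439.677164; next y=3/10·72.059603+1/4·(-439.677164)≈-88.301410
n=12: y≈-88.301410, sp=4, e=sp−y≈92.301410; I≈58.741005, D=e−e_prev≈160.361013; u=2·92.301410+2·58.741005+2·160.361013≈622.806857; next y=3/10·(-88.301410)+1/4·622.806857≈129.211291
n=13: y≈129.211291, sp=4, e=sp−y≈-125.211291; I≈-66.470286, D=e−e_prev≈-217.512701; u=2·(-125.211291)+2·(-66.470286)+2·(-217.512701)≈-818.388558; next y=3/10·129.211291+1/4·(-818.388558)≈-165.833752

0 4 24.000 0.000
1 4 -12.000 6.000
2 4 39.200 -1.200
3 4 -28.640 9.440
4 4 64.368 -4.328
5 4 -61.242 14.794
6 4 109.410 -10.872
7 4 -121.956 24.091
8 4 191.904 -23.262
9 4 -233.833 40.997
10 4 343.629 -46.159
11 4 -439.677 72.060
12 4 622.807 -88.301
13 4 -818.389 129.211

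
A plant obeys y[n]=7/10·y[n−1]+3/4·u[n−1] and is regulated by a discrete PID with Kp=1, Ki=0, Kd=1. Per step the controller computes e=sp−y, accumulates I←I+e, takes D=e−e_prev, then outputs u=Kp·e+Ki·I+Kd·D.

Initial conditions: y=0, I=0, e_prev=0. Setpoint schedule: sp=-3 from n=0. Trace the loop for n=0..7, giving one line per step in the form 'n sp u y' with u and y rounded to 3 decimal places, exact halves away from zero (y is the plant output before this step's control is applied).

0 -3 -6.000 0.000
1 -3 6.000 -4.500
2 -3 -10.200 1.350
3 -3 11.760 -6.705
4 -3 -17.958 4.127
5 -3 22.286 -10.580
6 -3 -32.198 9.309
7 -3 41.573 -17.632

(exact arithmetic carried between steps; '≈' marks a value shown rounded to 6 d.p. or computed from one; I and e_prev carry over from the previous line; the table rounds u and y to 3 d.p., halves away from zero)
n=0: y=0, sp=-3, e=sp−y=-3; I=-3, D=e−e_prev=-3; u=1·(-3)+0·(-3)+1·(-3)=-6; next y=7/10·0+3/4·(-6)=-4.5
n=1: y=-4.5, sp=-3, e=sp−y=1.5; I=-1.5, D=e−e_prev=4.5; u=1·1.5+0·(-1.5)+1·4.5=6; next y=7/10·(-4.5)+3/4·6=1.35
n=2: y=1.35, sp=-3, e=sp−y=-4.35; I=-5.85, D=e−e_prev=-5.85; u=1·(-4.35)+0·(-5.85)+1·(-5.85)=-10.2; next y=7/10·1.35+3/4·(-10.2)=-6.705
n=3: y=-6.705, sp=-3, e=sp−y=3.705; I=-2.145, D=e−e_prev=8.055; u=1·3.705+0·(-2.145)+1·8.055=11.76; next y=7/10·(-6.705)+3/4·11.76=4.1265
n=4: y=4.1265, sp=-3, e=sp−y=-7.1265; I=-9.2715, D=e−e_prev=-10.8315; u=1·(-7.1265)+0·(-9.2715)+1·(-10.8315)=-17.958; next y=7/10·4.1265+3/4·(-17.958)=-10.57995
n=5: y=-10.57995, sp=-3, e=sp−y=7.57995; I=-1.69155, D=e−e_prev=14.70645; u=1·7.57995+0·(-1.69155)+1·14.70645=22.2864; next y=7/10·(-10.57995)+3/4·22.2864=9.308835
n=6: y=9.308835, sp=-3, e=sp−y=-12.308835; I=-14.000385, D=e−e_prev=-19.888785; u=1·(-12.308835)+0·(-14.000385)+1·(-19.888785)=-32.19762; next y=7/10·9.308835+3/4·(-32.19762)≈-17.632031
n=7: y≈-17.632031, sp=-3, e=sp−y≈14.632031; I≈0.631646, D=e−e_prev≈26.940866; u=1·14.632031+0·0.631646+1·26.940866≈41.572896; next y=7/10·(-17.632031)+3/4·41.572896≈18.837251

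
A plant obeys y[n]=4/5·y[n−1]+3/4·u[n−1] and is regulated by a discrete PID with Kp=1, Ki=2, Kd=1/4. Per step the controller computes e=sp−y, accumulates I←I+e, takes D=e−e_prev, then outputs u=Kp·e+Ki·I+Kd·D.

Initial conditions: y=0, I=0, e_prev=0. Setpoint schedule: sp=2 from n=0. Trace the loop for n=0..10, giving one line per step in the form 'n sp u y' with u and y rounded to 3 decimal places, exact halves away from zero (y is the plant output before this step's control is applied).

(exact arithmetic carried between steps; '≈' marks a value shown rounded to 6 d.p. or computed from one; I and e_prev carry over from the previous line; the table rounds u and y to 3 d.p., halves away from zero)
n=0: y=0, sp=2, e=sp−y=2; I=2, D=e−e_prev=2; u=1·2+2·2+1/4·2=6.5; next y=4/5·0+3/4·6.5=4.875
n=1: y=4.875, sp=2, e=sp−y=-2.875; I=-0.875, D=e−e_prev=-4.875; u=1·(-2.875)+2·(-0.875)+1/4·(-4.875)=-5.84375; next y=4/5·4.875+3/4·(-5.84375)≈-0.482813
n=2: y≈-0.482813, sp=2, e=sp−y≈2.482813; I≈1.607813, D=e−e_prev≈5.357813; u=1·2.482813+2·1.607813+1/4·5.357813≈7.037891; next y=4/5·(-0.482813)+3/4·7.037891≈4.892168
n=3: y≈4.892168, sp=2, e=sp−y≈-2.892168; I≈-1.284355, D=e−e_prev≈-5.374980; u=1·(-2.892168)+2·(-1.284355)+1/4·(-5.374980)≈-6.804624; next y=4/5·4.892168+3/4·(-6.804624)≈-1.189734
n=4: y≈-1.189734, sp=2, e=sp−y≈3.189734; I≈1.905378, D=e−e_prev≈6.081902; u=1·3.189734+2·1.905378+1/4·6.081902≈8.520965; next y=4/5·(-1.189734)+3/4·8.520965≈5.438937
n=5: y≈5.438937, sp=2, e=sp−y≈-3.438937; I≈-1.533559, D=e−e_prev≈-6.628671; u=1·(-3.438937)+2·(-1.533559)+1/4·(-6.628671)≈-8.163223; next y=4/5·5.438937+3/4·(-8.163223)≈-1.771267
n=6: y≈-1.771267, sp=2, e=sp−y≈3.771267; I≈2.237708, D=e−e_prev≈7.210204; u=1·3.771267+2·2.237708+1/4·7.210204≈10.049235; next y=4/5·(-1.771267)+3/4·10.049235≈6.119913
n=7: y≈6.119913, sp=2, e=sp−y≈-4.119913; I≈-1.882204, D=e−e_prev≈-7.891180; u=1·(-4.119913)+2·(-1.882204)+1/4·(-7.891180)≈-9.857116; next y=4/5·6.119913+3/4·(-9.857116)≈-2.496907
n=8: y≈-2.496907, sp=2, e=sp−y≈4.496907; I≈2.614703, D=e−e_prev≈8.616819; u=1·4.496907+2·2.614703+1/4·8.616819≈11.880517; next y=4/5·(-2.496907)+3/4·11.880517≈6.912862
n=9: y≈6.912862, sp=2, e=sp−y≈-4.912862; I≈-2.298160, D=e−e_prev≈-9.409769; u=1·(-4.912862)+2·(-2.298160)+1/4·(-9.409769)≈-11.861624; next y=4/5·6.912862+3/4·(-11.861624)≈-3.365928
n=10: y≈-3.365928, sp=2, e=sp−y≈5.365928; I≈3.067768, D=e−e_prev≈10.278790; u=1·5.365928+2·3.067768+1/4·10.278790≈14.071163; next y=4/5·(-3.365928)+3/4·14.071163≈7.860629

0 2 6.500 0.000
1 2 -5.844 4.875
2 2 7.038 -0.483
3 2 -6.805 4.892
4 2 8.521 -1.190
5 2 -8.163 5.439
6 2 10.049 -1.771
7 2 -9.857 6.120
8 2 11.881 -2.497
9 2 -11.862 6.913
10 2 14.071 -3.366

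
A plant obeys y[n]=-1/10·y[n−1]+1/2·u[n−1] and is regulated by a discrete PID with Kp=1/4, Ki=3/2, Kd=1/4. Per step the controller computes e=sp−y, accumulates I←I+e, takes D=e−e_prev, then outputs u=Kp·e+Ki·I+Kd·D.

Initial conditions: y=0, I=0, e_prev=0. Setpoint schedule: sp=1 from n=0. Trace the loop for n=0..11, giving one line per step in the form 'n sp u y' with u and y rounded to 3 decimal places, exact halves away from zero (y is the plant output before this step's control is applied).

0 1 2.000 0.000
1 1 1.250 1.000
2 1 2.450 0.525
3 1 1.749 1.173
4 1 2.483 0.757
5 1 1.926 1.166
6 1 2.418 0.847
7 1 2.013 1.124
8 1 2.357 0.894
9 1 2.068 1.089
10 1 2.311 0.925
11 1 2.107 1.063

(exact arithmetic carried between steps; '≈' marks a value shown rounded to 6 d.p. or computed from one; I and e_prev carry over from the previous line; the table rounds u and y to 3 d.p., halves away from zero)
n=0: y=0, sp=1, e=sp−y=1; I=1, D=e−e_prev=1; u=1/4·1+3/2·1+1/4·1=2; next y=-1/10·0+1/2·2=1
n=1: y=1, sp=1, e=sp−y=0; I=1, D=e−e_prev=-1; u=1/4·0+3/2·1+1/4·(-1)=1.25; next y=-1/10·1+1/2·1.25=0.525
n=2: y=0.525, sp=1, e=sp−y=0.475; I=1.475, D=e−e_prev=0.475; u=1/4·0.475+3/2·1.475+1/4·0.475=2.45; next y=-1/10·0.525+1/2·2.45=1.1725
n=3: y=1.1725, sp=1, e=sp−y=-0.1725; I=1.3025, D=e−e_prev=-0.6475; u=1/4·(-0.1725)+3/2·1.3025+1/4·(-0.6475)=1.74875; next y=-1/10·1.1725+1/2·1.74875=0.757125
n=4: y=0.757125, sp=1, e=sp−y=0.242875; I=1.545375, D=e−e_prev=0.415375; u=1/4·0.242875+3/2·1.545375+1/4·0.415375=2.482625; next y=-1/10·0.757125+1/2·2.482625=1.1656
n=5: y=1.1656, sp=1, e=sp−y=-0.1656; I=1.379775, D=e−e_prev=-0.408475; u=1/4·(-0.1656)+3/2·1.379775+1/4·(-0.408475)≈1.926144; next y=-1/10·1.1656+1/2·1.926144≈0.846512
n=6: y≈0.846512, sp=1, e=sp−y≈0.153488; I≈1.533263, D=e−e_prev≈0.319088; u=1/4·0.153488+3/2·1.533263+1/4·0.319088≈2.418039; next y=-1/10·0.846512+1/2·2.418039≈1.124368
n=7: y≈1.124368, sp=1, e=sp−y≈-0.124368; I≈1.408895, D=e−e_prev≈-0.277856; u=1/4·(-0.124368)+3/2·1.408895+1/4·(-0.277856)≈2.012786; next y=-1/10·1.124368+1/2·2.012786≈0.893956
n=8: y≈0.893956, sp=1, e=sp−y≈0.106044; I≈1.514939, D=e−e_prev≈0.230412; u=1/4·0.106044+3/2·1.514939+1/4·0.230412≈2.356522; next y=-1/10·0.893956+1/2·2.356522≈1.088865
n=9: y≈1.088865, sp=1, e=sp−y≈-0.088865; I≈1.426073, D=e−e_prev≈-0.194909; u=1/4·(-0.088865)+3/2·1.426073+1/4·(-0.194909)≈2.068166; next y=-1/10·1.088865+1/2·2.068166≈0.925197
n=10: y≈0.925197, sp=1, e=sp−y≈0.074803; I≈1.500877, D=e−e_prev≈0.163669; u=1/4·0.074803+3/2·1.500877+1/4·0.163669≈2.310933; next y=-1/10·0.925197+1/2·2.310933≈1.062947
n=11: y≈1.062947, sp=1, e=sp−y≈-0.062947; I≈1.437930, D=e−e_prev≈-0.137750; u=1/4·(-0.062947)+3/2·1.437930+1/4·(-0.137750)≈2.106721; next y=-1/10·1.062947+1/2·2.106721≈0.947066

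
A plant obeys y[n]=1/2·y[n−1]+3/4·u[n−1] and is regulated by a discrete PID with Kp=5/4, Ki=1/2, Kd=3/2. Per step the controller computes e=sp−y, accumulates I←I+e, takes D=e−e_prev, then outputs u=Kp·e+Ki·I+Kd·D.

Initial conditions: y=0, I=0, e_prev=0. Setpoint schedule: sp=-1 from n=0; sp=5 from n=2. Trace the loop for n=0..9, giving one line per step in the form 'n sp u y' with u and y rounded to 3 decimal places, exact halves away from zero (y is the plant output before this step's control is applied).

0 -1 -3.250 0.000
1 -1 5.672 -2.438
2 5 4.448 3.035
3 5 -1.271 4.854
4 5 12.515 1.474
5 5 -18.903 10.123
6 5 54.035 -9.115
7 5 -114.288 35.969
8 5 274.881 -67.732
9 5 -624.390 172.295

(exact arithmetic carried between steps; '≈' marks a value shown rounded to 6 d.p. or computed from one; I and e_prev carry over from the previous line; the table rounds u and y to 3 d.p., halves away from zero)
n=0: y=0, sp=-1, e=sp−y=-1; I=-1, D=e−e_prev=-1; u=5/4·(-1)+1/2·(-1)+3/2·(-1)=-3.25; next y=1/2·0+3/4·(-3.25)=-2.4375
n=1: y=-2.4375, sp=-1, e=sp−y=1.4375; I=0.4375, D=e−e_prev=2.4375; u=5/4·1.4375+1/2·0.4375+3/2·2.4375=5.671875; next y=1/2·(-2.4375)+3/4·5.671875≈3.035156
n=2: y≈3.035156, sp=5, e=sp−y≈1.964844; I≈2.402344, D=e−e_prev≈0.527344; u=5/4·1.964844+1/2·2.402344+3/2·0.527344≈4.448242; next y=1/2·3.035156+3/4·4.448242≈4.853760
n=3: y≈4.853760, sp=5, e=sp−y≈0.146240; I≈2.548584, D=e−e_prev≈-1.818604; u=5/4·0.146240+1/2·2.548584+3/2·(-1.818604)≈-1.270813; next y=1/2·4.853760+3/4·(-1.270813)≈1.473770
n=4: y≈1.473770, sp=5, e=sp−y≈3.526230; I≈6.074814, D=e−e_prev≈3.379990; u=5/4·3.526230+1/2·6.074814+3/2·3.379990≈12.515179; next y=1/2·1.473770+3/4·12.515179≈10.123269
n=5: y≈10.123269, sp=5, e=sp−y≈-5.123269; I≈0.951545, D=e−e_prev≈-8.649499; u=5/4·(-5.123269)+1/2·0.951545+3/2·(-8.649499)≈-18.902562; next y=1/2·10.123269+3/4·(-18.902562)≈-9.115287
n=6: y≈-9.115287, sp=5, e=sp−y≈14.115287; I≈15.066832, D=e−e_prev≈19.238556; u=5/4·14.115287+1/2·15.066832+3/2·19.238556≈54.035360; next y=1/2·(-9.115287)+3/4·54.035360≈35.968876
n=7: y≈35.968876, sp=5, e=sp−y≈-30.968876; I≈-15.902044, D=e−e_prev≈-45.084163; u=5/4·(-30.968876)+1/2·(-15.902044)+3/2·(-45.084163)≈-114.288362; next y=1/2·35.968876+3/4·(-114.288362)≈-67.731833
n=8: y≈-67.731833, sp=5, e=sp−y≈72.731833; I≈56.829789, D=e−e_prev≈103.700710; u=5/4·72.731833+1/2·56.829789+3/2·103.700710≈274.880751; next y=1/2·(-67.731833)+3/4·274.880751≈172.294646
n=9: y≈172.294646, sp=5, e=sp−y≈-167.294646; I≈-110.464857, D=e−e_prev≈-240.026480; u=5/4·(-167.294646)+1/2·(-110.464857)+3/2·(-240.026480)≈-624.390456; next y=1/2·172.294646+3/4·(-624.390456)≈-382.145519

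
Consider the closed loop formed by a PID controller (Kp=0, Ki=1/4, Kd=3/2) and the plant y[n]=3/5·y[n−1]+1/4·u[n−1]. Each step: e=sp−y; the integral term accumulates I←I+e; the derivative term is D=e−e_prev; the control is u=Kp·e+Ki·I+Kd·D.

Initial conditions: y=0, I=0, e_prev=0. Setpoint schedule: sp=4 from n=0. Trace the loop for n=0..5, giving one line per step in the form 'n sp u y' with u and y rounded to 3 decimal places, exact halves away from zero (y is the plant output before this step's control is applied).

(exact arithmetic carried between steps; '≈' marks a value shown rounded to 6 d.p. or computed from one; I and e_prev carry over from the previous line; the table rounds u and y to 3 d.p., halves away from zero)
n=0: y=0, sp=4, e=sp−y=4; I=4, D=e−e_prev=4; u=0·4+1/4·4+3/2·4=7; next y=3/5·0+1/4·7=1.75
n=1: y=1.75, sp=4, e=sp−y=2.25; I=6.25, D=e−e_prev=-1.75; u=0·2.25+1/4·6.25+3/2·(-1.75)=-1.0625; next y=3/5·1.75+1/4·(-1.0625)=0.784375
n=2: y=0.784375, sp=4, e=sp−y=3.215625; I=9.465625, D=e−e_prev=0.965625; u=0·3.215625+1/4·9.465625+3/2·0.965625≈3.814844; next y=3/5·0.784375+1/4·3.814844≈1.424336
n=3: y≈1.424336, sp=4, e=sp−y≈2.575664; I≈12.041289, D=e−e_prev≈-0.639961; u=0·2.575664+1/4·12.041289+3/2·(-0.639961)≈2.050381; next y=3/5·1.424336+1/4·2.050381≈1.367197
n=4: y≈1.367197, sp=4, e=sp−y≈2.632803; I≈14.674092, D=e−e_prev≈0.057139; u=0·2.632803+1/4·14.674092+3/2·0.057139≈3.754232; next y=3/5·1.367197+1/4·3.754232≈1.758876
n=5: y≈1.758876, sp=4, e=sp−y≈2.241124; I≈16.915216, D=e−e_prev≈-0.391679; u=0·2.241124+1/4·16.915216+3/2·(-0.391679)≈3.641285; next y=3/5·1.758876+1/4·3.641285≈1.965647

0 4 7.000 0.000
1 4 -1.063 1.750
2 4 3.815 0.784
3 4 2.050 1.424
4 4 3.754 1.367
5 4 3.641 1.759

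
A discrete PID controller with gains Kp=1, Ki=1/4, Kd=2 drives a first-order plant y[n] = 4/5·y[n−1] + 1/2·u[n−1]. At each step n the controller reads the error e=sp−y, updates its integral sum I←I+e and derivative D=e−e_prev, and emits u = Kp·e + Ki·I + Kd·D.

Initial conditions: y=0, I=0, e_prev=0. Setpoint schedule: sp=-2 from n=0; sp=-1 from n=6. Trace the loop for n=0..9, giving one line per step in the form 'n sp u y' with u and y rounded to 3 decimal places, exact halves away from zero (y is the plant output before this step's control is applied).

0 -2 -6.500 0.000
1 -2 7.563 -3.250
2 -2 -13.027 1.181
3 -2 16.977 -5.568
4 -2 -26.837 4.034
5 -2 37.090 -10.191
6 -1 -52.958 10.392
7 -1 76.173 -18.166
8 -1 -112.239 23.554
9 -1 162.760 -37.276

(exact arithmetic carried between steps; '≈' marks a value shown rounded to 6 d.p. or computed from one; I and e_prev carry over from the previous line; the table rounds u and y to 3 d.p., halves away from zero)
n=0: y=0, sp=-2, e=sp−y=-2; I=-2, D=e−e_prev=-2; u=1·(-2)+1/4·(-2)+2·(-2)=-6.5; next y=4/5·0+1/2·(-6.5)=-3.25
n=1: y=-3.25, sp=-2, e=sp−y=1.25; I=-0.75, D=e−e_prev=3.25; u=1·1.25+1/4·(-0.75)+2·3.25=7.5625; next y=4/5·(-3.25)+1/2·7.5625=1.18125
n=2: y=1.18125, sp=-2, e=sp−y=-3.18125; I=-3.93125, D=e−e_prev=-4.43125; u=1·(-3.18125)+1/4·(-3.93125)+2·(-4.43125)≈-13.026563; next y=4/5·1.18125+1/2·(-13.026563)≈-5.568281
n=3: y≈-5.568281, sp=-2, e=sp−y≈3.568281; I≈-0.362969, D=e−e_prev≈6.749531; u=1·3.568281+1/4·(-0.362969)+2·6.749531≈16.976602; next y=4/5·(-5.568281)+1/2·16.976602≈4.033676
n=4: y≈4.033676, sp=-2, e=sp−y≈-6.033676; I≈-6.396645, D=e−e_prev≈-9.601957; u=1·(-6.033676)+1/4·(-6.396645)+2·(-9.601957)≈-26.836751; next y=4/5·4.033676+1/2·(-26.836751)≈-10.191435
n=5: y≈-10.191435, sp=-2, e=sp−y≈8.191435; I≈1.794790, D=e−e_prev≈14.225111; u=1·8.191435+1/4·1.794790+2·14.225111≈37.090354; next y=4/5·(-10.191435)+1/2·37.090354≈10.392029
n=6: y≈10.392029, sp=-1, e=sp−y≈-11.392029; I≈-9.597239, D=e−e_prev≈-19.583464; u=1·(-11.392029)+1/4·(-9.597239)+2·(-19.583464)≈-52.958266; next y=4/5·10.392029+1/2·(-52.958266)≈-18.165510
n=7: y≈-18.165510, sp=-1, e=sp−y≈17.165510; I≈7.568271, D=e−e_prev≈28.557539; u=1·17.165510+1/4·7.568271+2·28.557539≈76.172656; next y=4/5·(-18.165510)+1/2·76.172656≈23.553920
n=8: y≈23.553920, sp=-1, e=sp−y≈-24.553920; I≈-16.985649, D=e−e_prev≈-41.719430; u=1·(-24.553920)+1/4·(-16.985649)+2·(-41.719430)≈-112.239192; next y=4/5·23.553920+1/2·(-112.239192)≈-37.276460
n=9: y≈-37.276460, sp=-1, e=sp−y≈36.276460; I≈19.290811, D=e−e_prev≈60.830380; u=1·36.276460+1/4·19.290811+2·60.830380≈162.759922; next y=4/5·(-37.276460)+1/2·162.759922≈51.558793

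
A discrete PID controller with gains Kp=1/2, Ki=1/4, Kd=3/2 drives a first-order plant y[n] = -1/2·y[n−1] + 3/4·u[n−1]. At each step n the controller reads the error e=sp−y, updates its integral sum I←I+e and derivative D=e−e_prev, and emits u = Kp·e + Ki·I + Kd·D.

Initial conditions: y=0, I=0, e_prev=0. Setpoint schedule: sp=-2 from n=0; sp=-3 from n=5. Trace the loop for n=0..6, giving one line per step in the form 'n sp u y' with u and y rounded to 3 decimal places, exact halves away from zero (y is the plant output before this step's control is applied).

(exact arithmetic carried between steps; '≈' marks a value shown rounded to 6 d.p. or computed from one; I and e_prev carry over from the previous line; the table rounds u and y to 3 d.p., halves away from zero)
n=0: y=0, sp=-2, e=sp−y=-2; I=-2, D=e−e_prev=-2; u=1/2·(-2)+1/4·(-2)+3/2·(-2)=-4.5; next y=-1/2·0+3/4·(-4.5)=-3.375
n=1: y=-3.375, sp=-2, e=sp−y=1.375; I=-0.625, D=e−e_prev=3.375; u=1/2·1.375+1/4·(-0.625)+3/2·3.375=5.59375; next y=-1/2·(-3.375)+3/4·5.59375≈5.882813
n=2: y≈5.882813, sp=-2, e=sp−y≈-7.882813; I≈-8.507813, D=e−e_prev≈-9.257813; u=1/2·(-7.882813)+1/4·(-8.507813)+3/2·(-9.257813)≈-19.955078; next y=-1/2·5.882813+3/4·(-19.955078)≈-17.907715
n=3: y≈-17.907715, sp=-2, e=sp−y≈15.907715; I≈7.399902, D=e−e_prev≈23.790527; u=1/2·15.907715+1/4·7.399902+3/2·23.790527≈45.489624; next y=-1/2·(-17.907715)+3/4·45.489624≈43.071075
n=4: y≈43.071075, sp=-2, e=sp−y≈-45.071075; I≈-37.671173, D=e−e_prev≈-60.978790; u=1/2·(-45.071075)+1/4·(-37.671173)+3/2·(-60.978790)≈-123.421516; next y=-1/2·43.071075+3/4·(-123.421516)≈-114.101675
n=5: y≈-114.101675, sp=-3, e=sp−y≈111.101675; I≈73.430502, D=e−e_prev≈156.172750; u=1/2·111.101675+1/4·73.430502+3/2·156.172750≈308.167589; next y=-1/2·(-114.101675)+3/4·308.167589≈288.176529
n=6: y≈288.176529, sp=-3, e=sp−y≈-291.176529; I≈-217.746027, D=e−e_prev≈-402.278204; u=1/2·(-291.176529)+1/4·(-217.746027)+3/2·(-402.278204)≈-803.442077; next y=-1/2·288.176529+3/4·(-803.442077)≈-746.669823

0 -2 -4.500 0.000
1 -2 5.594 -3.375
2 -2 -19.955 5.883
3 -2 45.490 -17.908
4 -2 -123.422 43.071
5 -3 308.168 -114.102
6 -3 -803.442 288.177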